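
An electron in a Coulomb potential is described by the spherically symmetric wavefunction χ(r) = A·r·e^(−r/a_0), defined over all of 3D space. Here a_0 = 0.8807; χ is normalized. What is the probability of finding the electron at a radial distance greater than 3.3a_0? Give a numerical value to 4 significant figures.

P ≈ 0.2127

With dV = 4πr²dr, the probability is ∫|χ|² dV over r > 3.3a_0.
Normalization gives A² = 1/(3·π·a_0^5).
In terms of u = r/a_0 (A², 4π and the length scale all cancel between numerator and denominator), P = [∫_{3.3}^{∞} u^4·e^(-2·u) du] / [∫_{0}^{∞} u^4·e^(-2·u) du].
With ∫ u^4·e^(-2·u) du = -(u^4/2 + u^3 + 3·u^2/2 + 3·u/2 + 3/4)·e^(-2·u) + C, the region integral is ≈ 0.159528 and the full one is 3/4.
Taking the ratio yields P = 0.21270.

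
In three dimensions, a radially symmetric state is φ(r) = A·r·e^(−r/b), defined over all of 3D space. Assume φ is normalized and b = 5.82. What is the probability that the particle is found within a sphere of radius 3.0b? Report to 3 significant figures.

P ≈ 0.715

Integrate the radial probability density 4πr²|φ|² over r ≤ 3.0b.
The full normalization integral is A²·[3·π·b^5] = 1, fixing A².
Let u = r/b; then A², 4π and the length scale all cancel, so P = ∫_{0}^{3.0} u^4·e^(-2·u) du ÷ ∫_{0}^{∞} u^4·e^(-2·u) du.
Using ∫ u^4·e^(-2·u) du = -(u^4/2 + u^3 + 3·u^2/2 + 3·u/2 + 3/4)·e^(-2·u), the numerator is 3/4 - 345·e^(-6)/4 and the denominator is 3/4.
Taking the ratio yields P = 0.7149.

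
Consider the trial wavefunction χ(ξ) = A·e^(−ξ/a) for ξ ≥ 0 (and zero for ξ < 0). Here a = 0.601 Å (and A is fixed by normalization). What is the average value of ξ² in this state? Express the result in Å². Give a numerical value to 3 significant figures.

⟨ξ^2⟩ ≈ 0.181 Å^2

⟨ξ²⟩ = ∫ ξ^2 |χ|² dξ over the full domain.
Using ∫₀^∞ ξⁿ e^(−αξ) dξ = n!/αⁿ⁺¹, since the A² factors cancel between numerator and denominator, ⟨ξ²⟩ = a^2/2.
With a = 0.601, ⟨ξ^2⟩ = 0.1806.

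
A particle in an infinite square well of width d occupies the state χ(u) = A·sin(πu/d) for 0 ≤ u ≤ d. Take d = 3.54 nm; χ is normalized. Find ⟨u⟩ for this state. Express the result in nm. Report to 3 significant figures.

⟨u⟩ = ∫ u |χ|² du over the full domain.
Since the A² factors cancel between numerator and denominator, ⟨u⟩ = d/2.
Putting d = 3.54 gives 1.770.

⟨u⟩ ≈ 1.77 nm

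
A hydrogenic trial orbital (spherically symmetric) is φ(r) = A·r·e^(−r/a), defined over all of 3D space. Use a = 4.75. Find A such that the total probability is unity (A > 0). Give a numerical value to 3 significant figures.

A ≈ 0.00662

Require ∫ |φ|² 4πr² dr = 1 over the whole domain.
In 3D with spherical symmetry the volume element is 4πr² dr.
With ∫₀^∞ r^4 e^(−αr) dr = 4!/α^5, ∫|φ|² 4πr² dr = A²·(3·π·a^5).
So A² = (3·π·a^5)^(−1).
Substituting a = 4.75 gives A² = 0.00004388, so A = 0.006624.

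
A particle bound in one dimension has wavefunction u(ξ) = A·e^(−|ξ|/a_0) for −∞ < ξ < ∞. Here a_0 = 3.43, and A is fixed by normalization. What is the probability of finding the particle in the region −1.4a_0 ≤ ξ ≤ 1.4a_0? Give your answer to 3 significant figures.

P ≈ 0.939

P = ∫_{−1.4a_0}^{1.4a_0} |u(ξ)|² dξ.
With A² fixed by ∫|u|² = 1, i.e. A² = (a_0)^(−1), substitute and integrate.
By symmetry take twice the ξ ≥ 0 contribution in numerator and denominator; the 2's cancel. Let t = ξ/a_0; then A² and the length scale cancel, so P = ∫_{0}^{1.4} e^(-2·t) dt ÷ ∫_{0}^{∞} e^(-2·t) dt.
An antiderivative of e^(-2·t) is -e^(-2·t)/2; evaluating from 0 to 1.4 gives 1/2 - e^(-14/5)/2, while the full integral is 1/2.
Evaluating gives P = 0.9392.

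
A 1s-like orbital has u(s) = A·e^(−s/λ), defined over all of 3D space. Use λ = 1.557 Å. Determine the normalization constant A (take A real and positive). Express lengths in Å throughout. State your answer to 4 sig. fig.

A ≈ 0.2904 Å^(-3/2)

We need A² ∫|f|² 4πs² ds = 1, taking the integral from 0 to ∞.
(Spherical symmetry: dV = 4πs² ds.)
Recall ∫₀^∞ s^m e^(−s/β) ds = m!·β^(m+1), carrying out the integral gives A² · π·λ^3.
So A² = (π·λ^3)^(−1).
Plugging in λ = 1.557 yields A = 0.29040.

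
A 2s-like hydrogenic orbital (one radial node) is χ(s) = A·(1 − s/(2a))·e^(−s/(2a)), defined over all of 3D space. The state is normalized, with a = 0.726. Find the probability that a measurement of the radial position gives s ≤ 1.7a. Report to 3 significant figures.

P = ∫ |χ|² 4πs² ds over s ≤ 1.7a.
Normalization gives A² = 1/(8·π·a^3).
In terms of u = s/a (A², 4π and the length scale all cancel between numerator and denominator), P = [∫_{0}^{1.7} u^2·(1 - u/2)^2·e^(-u) du] / [∫_{0}^{∞} u^2·(1 - u/2)^2·e^(-u) du].
An antiderivative of u^2·(1 - u/2)^2·e^(-u) is -(u^4/4 + u^2 + 2·u + 2)·e^(-u); evaluating from 0 to 1.7 gives ≈ 0.10411, while the full integral is 2.
This evaluates to P = 0.05205.

P ≈ 0.0521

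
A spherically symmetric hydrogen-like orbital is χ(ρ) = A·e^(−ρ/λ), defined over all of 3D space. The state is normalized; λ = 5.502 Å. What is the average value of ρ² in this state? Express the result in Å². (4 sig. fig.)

The expectation value is the |χ|²-weighted average of ρ^2: ∫ ρ^2|χ|² 4πρ² dρ.
The ratio of the moment integral to the normalization integral gives ⟨ρ²⟩ = 3·λ^2.
With λ = 5.502, ⟨ρ^2⟩ = 90.816.

⟨ρ^2⟩ ≈ 90.82 Å^2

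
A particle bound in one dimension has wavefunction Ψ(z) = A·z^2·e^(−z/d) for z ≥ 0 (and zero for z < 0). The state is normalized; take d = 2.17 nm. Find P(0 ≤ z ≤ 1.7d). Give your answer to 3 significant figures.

P = ∫_{0}^{1.7d} |Ψ(z)|² dz.
The normalization integral ∫|Ψ|²dz over the whole domain equals 3·d^5/4·A², and A² cancels in the ratio.
Let u = z/d; then A² and the length scale cancel, so P = ∫_{0}^{1.7} u^4·e^(-2·u) du ÷ ∫_{0}^{∞} u^4·e^(-2·u) du.
With ∫ u^4·e^(-2·u) du = -(u^4/2 + u^3 + 3·u^2/2 + 3·u/2 + 3/4)·e^(-2·u) + C, the region integral is ≈ 0.19186 and the full one is 3/4.
Taking the ratio, P = 0.2558.

P ≈ 0.256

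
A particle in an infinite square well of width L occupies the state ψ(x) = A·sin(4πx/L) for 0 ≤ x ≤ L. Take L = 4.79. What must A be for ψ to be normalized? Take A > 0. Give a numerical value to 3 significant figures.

Normalization requires ∫|ψ|² dx = 1, integrated from 0 to L.
With ∫₀^L sin²(nπx/L) dx = L/2, with ψ = A·sin(4πx/L), the integral evaluates to A²·[L/2].
Setting this equal to 1 gives A² = 1/(L/2).
Plugging in L = 4.79 yields A = 0.6462.

A ≈ 0.646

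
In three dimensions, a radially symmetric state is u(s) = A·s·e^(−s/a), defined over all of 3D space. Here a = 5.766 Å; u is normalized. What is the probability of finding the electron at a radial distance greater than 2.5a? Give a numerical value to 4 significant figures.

P ≈ 0.4405

Integrate the radial probability density 4πs²|u|² over s > 2.5a.
Normalization gives A² = 1/(3·π·a^5).
Substituting t = s/a, A², 4π and the length scale all cancel in the ratio: P = ∫_{2.5}^{∞} t^4·e^(-2·t) dt / ∫_{0}^{∞} t^4·e^(-2·t) dt.
An antiderivative of t^4·e^(-2·t) is -(t^4/2 + t^3 + 3·t^2/2 + 3·t/2 + 3/4)·e^(-2·t); evaluating from 2.5 to ∞ gives 1569·e^(-5)/32, while the full integral is 3/4.
Taking the ratio yields P = 0.44049.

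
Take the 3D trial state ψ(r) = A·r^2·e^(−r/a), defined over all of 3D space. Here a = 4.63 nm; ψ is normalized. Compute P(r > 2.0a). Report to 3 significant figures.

Integrate the radial probability density 4πr²|ψ|² over r > 2.0a.
The full normalization integral is A²·[45·π·a^7/2] = 1, fixing A².
Substituting u = r/a, A², 4π and the length scale all cancel in the ratio: P = ∫_{2.0}^{∞} u^6·e^(-2·u) du / ∫_{0}^{∞} u^6·e^(-2·u) du.
Using ∫ u^6·e^(-2·u) du = -(4·u^6 + 12·u^5 + 30·u^4 + 60·u^3 + 90·u^2 + 90·u + 45)·e^(-2·u)/8, the numerator is 2185·e^(-4)/8 and the denominator is 45/8.
This evaluates to P = 0.8893.

P ≈ 0.889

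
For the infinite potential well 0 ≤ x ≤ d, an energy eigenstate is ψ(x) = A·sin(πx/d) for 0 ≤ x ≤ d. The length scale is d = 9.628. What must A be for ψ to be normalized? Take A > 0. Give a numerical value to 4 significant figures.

Require ∫ |ψ|² dx = 1 over the whole domain.
Using sin²θ = (1 − cos 2θ)/2, with ψ = A·sin(πx/d), the integral evaluates to A²·[d/2].
Hence A² = 1/[d/2].
With d = 9.628: A² = 0.20773 and A = 0.45577.

A ≈ 0.4558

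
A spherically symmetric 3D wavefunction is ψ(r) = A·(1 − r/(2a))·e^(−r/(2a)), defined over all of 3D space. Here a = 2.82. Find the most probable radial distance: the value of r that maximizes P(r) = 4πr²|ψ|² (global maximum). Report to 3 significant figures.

r ≈ 14.8

The maximum of P(r) = 4πr²|ψ|² occurs where its derivative vanishes.
This gives r = a·(√(5) + 3).
With a = 2.82, the most probable radial distance is 14.77.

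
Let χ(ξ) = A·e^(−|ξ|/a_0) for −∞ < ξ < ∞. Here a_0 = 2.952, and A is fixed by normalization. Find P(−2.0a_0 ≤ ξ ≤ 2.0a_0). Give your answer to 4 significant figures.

P ≈ 0.9817

P = ∫_{−2.0a_0}^{2.0a_0} |χ(ξ)|² dξ.
Since A² = 1/(a_0), this is the region integral divided by the full normalization integral.
Both integrals are even about ξ = 0, so only the ξ ≥ 0 halves are needed (the factors of 2 cancel). Let u = ξ/a_0; then A² and the length scale cancel, so P = ∫_{0}^{2.0} e^(-2·u) du ÷ ∫_{0}^{∞} e^(-2·u) du.
With ∫ e^(-2·u) du = -e^(-2·u)/2 + C, the region integral is 1/2 - e^(-4)/2 and the full one is 1/2.
Taking the ratio, P = 0.98168.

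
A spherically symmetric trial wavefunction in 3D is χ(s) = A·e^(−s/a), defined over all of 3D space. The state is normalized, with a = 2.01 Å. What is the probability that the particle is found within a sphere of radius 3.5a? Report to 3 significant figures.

Integrate the radial probability density 4πs²|χ|² over s ≤ 3.5a.
A² is fixed by ∫₀^∞ 4πs²|χ|² ds = 1, i.e. A² = (π·a^3)^(−1).
Substituting u = s/a, A², 4π and the length scale all cancel in the ratio: P = ∫_{0}^{3.5} u^2·e^(-2·u) du / ∫_{0}^{∞} u^2·e^(-2·u) du.
With ∫ u^2·e^(-2·u) du = -(2·u^2 + 2·u + 1)·e^(-2·u)/4 + C, the region integral is 1/4 - 65·e^(-7)/8 and the full one is 1/4.
The region integral divided by the full integral gives P = 0.9704.

P ≈ 0.970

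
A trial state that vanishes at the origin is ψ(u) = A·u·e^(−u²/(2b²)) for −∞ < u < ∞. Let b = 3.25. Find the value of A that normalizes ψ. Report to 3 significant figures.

Require ∫ |ψ|² du = 1 over the whole domain.
With ∫_{−∞}^{∞} u^(2m) e^(−αu²) du = (2m−1)!!·√π / (2^m α^(m+1/2)), carrying out the integral gives A² · √(π)·b^3/2.
So A² = (√(π)·b^3/2)^(−1).
With b = 3.25: A² = 0.03287 and A = 0.1813.

A ≈ 0.181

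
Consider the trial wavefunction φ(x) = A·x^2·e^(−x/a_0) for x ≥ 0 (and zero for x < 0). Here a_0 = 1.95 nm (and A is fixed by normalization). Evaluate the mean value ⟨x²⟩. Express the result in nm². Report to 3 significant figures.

⟨x^2⟩ ≈ 28.5 nm^2

The expectation value is the |φ|²-weighted average of x^2: ∫ x^2|φ|² dx.
With ∫₀^∞ x^6 e^(−αx) dx = 6!/α^7, the ratio of the moment integral to the normalization integral gives ⟨x²⟩ = 15·a_0^2/2.
Putting a_0 = 1.95 gives 28.52.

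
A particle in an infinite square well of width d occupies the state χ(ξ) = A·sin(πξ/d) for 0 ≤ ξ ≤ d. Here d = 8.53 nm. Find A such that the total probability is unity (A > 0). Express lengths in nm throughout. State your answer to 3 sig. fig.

The normalization condition is ∫|χ|² dξ = 1 from 0 to d.
Using sin²θ = (1 − cos 2θ)/2, the integral (without the A² prefactor) comes out to d/2.
Hence A² = 1/[d/2].
Plugging in d = 8.53 yields A = 0.4842.

A ≈ 0.484 nm^(-1/2)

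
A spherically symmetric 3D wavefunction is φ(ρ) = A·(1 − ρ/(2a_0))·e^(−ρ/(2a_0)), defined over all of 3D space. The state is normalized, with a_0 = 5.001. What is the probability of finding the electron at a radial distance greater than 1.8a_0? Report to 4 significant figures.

P = ∫ |φ|² 4πρ² dρ over ρ > 1.8a_0.
A² is fixed by ∫₀^∞ 4πρ²|φ|² dρ = 1, i.e. A² = (8·π·a_0^3)^(−1).
Let u = ρ/a_0; then A², 4π and the length scale all cancel, so P = ∫_{1.8}^{∞} u^2·(1 - u/2)^2·e^(-u) du ÷ ∫_{0}^{∞} u^2·(1 - u/2)^2·e^(-u) du.
With ∫ u^2·(1 - u/2)^2·e^(-u) du = -(u^4/4 + u^2 + 2·u + 2)·e^(-u) + C, the region integral is ≈ 1.89505 and the full one is 2.
This evaluates to P = 0.94753.

P ≈ 0.9475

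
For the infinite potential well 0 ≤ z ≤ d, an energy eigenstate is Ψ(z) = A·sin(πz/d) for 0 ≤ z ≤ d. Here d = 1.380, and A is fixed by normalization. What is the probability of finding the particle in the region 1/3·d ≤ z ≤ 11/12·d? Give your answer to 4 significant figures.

|Ψ|² is the probability density, so P = ∫_{1/3·d}^{11/12·d} |Ψ|² dz.
With A² fixed by ∫|Ψ|² = 1, i.e. A² = (d/2)^(−1), substitute and integrate.
In terms of u = z/d (A² and the length scale cancel between numerator and denominator), P = [∫_{1/3}^{11/12} sin(π·u)^2 du] / [∫_{0}^{1} sin(π·u)^2 du].
Using ∫ sin(π·u)^2 du = u/2 - sin(2·π·u)/(4·π), the numerator is 1/(8·π) + √(3)/(8·π) + 7/24 and the denominator is 1/2.
Taking the ratio, P = (3 + 3·√(3) + 7·π)/(12·π).

P ≈ 0.8007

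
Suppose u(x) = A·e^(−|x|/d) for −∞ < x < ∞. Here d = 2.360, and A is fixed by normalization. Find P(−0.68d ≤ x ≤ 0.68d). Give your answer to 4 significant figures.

P ≈ 0.7433

P = ∫_{−0.68d}^{0.68d} |u(x)|² dx.
The normalization integral ∫|u|²dx over the whole domain equals d·A², and A² cancels in the ratio.
By symmetry take twice the x ≥ 0 contribution in numerator and denominator; the 2's cancel. In terms of t = x/d (A² and the length scale cancel between numerator and denominator), P = [∫_{0}^{0.68} e^(-2·t) dt] / [∫_{0}^{∞} e^(-2·t) dt].
With ∫ e^(-2·t) dt = -e^(-2·t)/2 + C, the region integral is 1/2 - e^(-34/25)/2 and the full one is 1/2.
This works out to P = 0.74334.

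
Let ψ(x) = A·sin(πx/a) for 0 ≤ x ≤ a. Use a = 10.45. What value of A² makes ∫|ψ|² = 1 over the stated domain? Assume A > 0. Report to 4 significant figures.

A^2 ≈ 0.1914

Normalization requires ∫|ψ|² dx = 1, integrated from 0 to a.
The integral (without the A² prefactor) comes out to a/2.
So A² = (a/2)^(−1).
Plugging in a = 10.45 yields A = 0.43748.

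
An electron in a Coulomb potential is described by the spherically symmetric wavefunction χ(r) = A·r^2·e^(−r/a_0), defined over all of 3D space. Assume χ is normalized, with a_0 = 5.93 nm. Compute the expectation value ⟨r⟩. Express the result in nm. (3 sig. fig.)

The expectation value is the |χ|²-weighted average of r: ∫ r|χ|² 4πr² dr.
The ratio of the moment integral to the normalization integral gives ⟨r⟩ = 7·a_0/2.
Putting a_0 = 5.93 gives 20.76.

⟨r⟩ ≈ 20.8 nm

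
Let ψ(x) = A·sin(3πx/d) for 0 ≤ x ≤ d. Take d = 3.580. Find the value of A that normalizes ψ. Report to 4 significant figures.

The normalization condition is ∫|ψ|² dx = 1 from 0 to d.
∫|ψ|² dx = A²·(d/2).
Hence A² = 1/[d/2].
Substituting d = 3.580 gives A² = 0.55866, so A = 0.74744.

A ≈ 0.7474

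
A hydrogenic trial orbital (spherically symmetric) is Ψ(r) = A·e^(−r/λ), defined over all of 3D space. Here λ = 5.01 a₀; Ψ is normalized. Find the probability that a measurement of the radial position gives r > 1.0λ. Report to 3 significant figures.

P ≈ 0.677

With dV = 4πr²dr, the probability is ∫|Ψ|² dV over r > 1.0λ.
Normalization gives A² = 1/(π·λ^3).
Let u = r/λ; then A², 4π and the length scale all cancel, so P = ∫_{1.0}^{∞} u^2·e^(-2·u) du ÷ ∫_{0}^{∞} u^2·e^(-2·u) du.
An antiderivative of u^2·e^(-2·u) is -(2·u^2 + 2·u + 1)·e^(-2·u)/4; evaluating from 1.0 to ∞ gives 5·e^(-2)/4, while the full integral is 1/4.
This evaluates to P = 0.6767.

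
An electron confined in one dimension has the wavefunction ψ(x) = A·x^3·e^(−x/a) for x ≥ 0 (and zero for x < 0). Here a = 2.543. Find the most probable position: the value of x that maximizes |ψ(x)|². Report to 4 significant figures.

Set d/dx [|ψ(x)|²] = 0 and solve for x > 0.
This gives x = 3·a.
With a = 2.543, the most probable position is 7.6290.

x ≈ 7.629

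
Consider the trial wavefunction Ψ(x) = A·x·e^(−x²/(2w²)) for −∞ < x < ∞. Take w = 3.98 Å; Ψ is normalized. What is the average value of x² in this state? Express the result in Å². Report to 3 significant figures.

The expectation value is the |Ψ|²-weighted average of x^2: ∫ x^2|Ψ|² dx.
Differentiating ∫e^(−αx²) dx = √(π/α) under α to get the higher moments, evaluating both integrals, ⟨x²⟩ = 3·w^2/2.
Putting w = 3.98 gives 23.76.

⟨x^2⟩ ≈ 23.8 Å^2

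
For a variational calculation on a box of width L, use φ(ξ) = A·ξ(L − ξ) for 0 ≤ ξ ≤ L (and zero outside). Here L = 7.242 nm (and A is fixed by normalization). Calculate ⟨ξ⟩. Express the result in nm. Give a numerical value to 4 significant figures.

⟨ξ⟩ ≈ 3.621 nm

⟨ξ⟩ = ∫ ξ |φ|² dξ over the full domain.
Expanding the polynomial and integrating term by term, evaluating both integrals, ⟨ξ⟩ = L/2.
With L = 7.242, ⟨ξ⟩ = 3.6210.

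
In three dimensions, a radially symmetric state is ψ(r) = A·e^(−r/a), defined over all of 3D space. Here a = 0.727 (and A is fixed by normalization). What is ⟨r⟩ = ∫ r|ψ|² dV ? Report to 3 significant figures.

The expectation value is the |ψ|²-weighted average of r: ∫ r|ψ|² 4πr² dr.
Using ∫₀^∞ rⁿ e^(−αr) dr = n!/αⁿ⁺¹, since the A² factors cancel between numerator and denominator, ⟨r⟩ = 3·a/2.
Putting a = 0.727 gives 1.091.

⟨r⟩ ≈ 1.09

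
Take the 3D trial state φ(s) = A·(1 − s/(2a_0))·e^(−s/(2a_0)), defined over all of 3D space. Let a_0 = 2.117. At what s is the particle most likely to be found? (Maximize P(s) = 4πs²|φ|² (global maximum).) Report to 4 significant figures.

Differentiate P(s) = 4πs²|φ|² with respect to s and set to zero.
Solving yields s = a_0·(√(5) + 3).
With a_0 = 2.117, the most probable radial distance is 11.085.

s ≈ 11.08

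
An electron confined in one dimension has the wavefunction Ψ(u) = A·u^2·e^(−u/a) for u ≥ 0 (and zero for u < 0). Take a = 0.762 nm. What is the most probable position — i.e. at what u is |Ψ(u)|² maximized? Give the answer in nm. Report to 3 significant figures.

u ≈ 1.52 nm

Set d/du [|Ψ(u)|²] = 0 and solve for u > 0.
This gives u = 2·a.
With a = 0.762, the most probable position is 1.524 nm.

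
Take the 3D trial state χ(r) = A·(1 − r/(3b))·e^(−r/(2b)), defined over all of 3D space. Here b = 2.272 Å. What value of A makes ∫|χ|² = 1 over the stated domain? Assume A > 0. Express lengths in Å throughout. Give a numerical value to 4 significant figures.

Normalization requires ∫|χ|² 4πr² dr = 1, integrated from 0 to ∞.
The angular integral contributes 4π, leaving ∫₀^∞ r²|χ|² dr.
∫|χ|² 4πr² dr = A²·(8·π·b^3/3).
Setting this equal to 1 gives A² = 1/(8·π·b^3/3).
Substituting b = 2.272 gives A² = 0.010178, so A = 0.10089.

A ≈ 0.1009 Å^(-3/2)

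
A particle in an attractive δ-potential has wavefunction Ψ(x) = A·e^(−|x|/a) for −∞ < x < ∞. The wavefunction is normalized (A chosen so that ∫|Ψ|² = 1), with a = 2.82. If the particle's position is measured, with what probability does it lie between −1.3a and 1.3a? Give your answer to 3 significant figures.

P = ∫_{−1.3a}^{1.3a} |Ψ(x)|² dx.
The normalization integral ∫|Ψ|²dx over the whole domain equals a·A², and A² cancels in the ratio.
Both integrals are even about x = 0, so only the x ≥ 0 halves are needed (the factors of 2 cancel). In terms of u = x/a (A² and the length scale cancel between numerator and denominator), P = [∫_{0}^{1.3} e^(-2·u) du] / [∫_{0}^{∞} e^(-2·u) du].
An antiderivative of e^(-2·u) is -e^(-2·u)/2; evaluating from 0 to 1.3 gives 1/2 - e^(-13/5)/2, while the full integral is 1/2.
The result is P = 0.9257.

P ≈ 0.926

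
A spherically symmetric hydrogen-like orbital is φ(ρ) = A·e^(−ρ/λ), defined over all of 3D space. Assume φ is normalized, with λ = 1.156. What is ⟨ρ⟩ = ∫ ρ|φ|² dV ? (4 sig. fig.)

The expectation value is the |φ|²-weighted average of ρ: ∫ ρ|φ|² 4πρ² dρ.
With ∫₀^∞ ρ^3 e^(−αρ) dρ = 3!/α^4, the ratio of the moment integral to the normalization integral gives ⟨ρ⟩ = 3·λ/2.
With λ = 1.156, ⟨ρ⟩ = 1.7340.

⟨ρ⟩ ≈ 1.734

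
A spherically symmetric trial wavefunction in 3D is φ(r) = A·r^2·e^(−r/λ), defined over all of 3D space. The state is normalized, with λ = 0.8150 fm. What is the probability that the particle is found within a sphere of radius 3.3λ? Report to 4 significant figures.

With dV = 4πr²dr, the probability is ∫|φ|² dV over r ≤ 3.3λ.
Normalization gives A² = 1/(45·π·λ^7/2).
Substituting u = r/λ, A², 4π and the length scale all cancel in the ratio: P = ∫_{0}^{3.3} u^6·e^(-2·u) du / ∫_{0}^{∞} u^6·e^(-2·u) du.
Using ∫ u^6·e^(-2·u) du = -(4·u^6 + 12·u^5 + 30·u^4 + 60·u^3 + 90·u^2 + 90·u + 45)·e^(-2·u)/8, the numerator is ≈ 2.75153 and the denominator is 45/8.
The region integral divided by the full integral gives P = 0.48916.

P ≈ 0.4892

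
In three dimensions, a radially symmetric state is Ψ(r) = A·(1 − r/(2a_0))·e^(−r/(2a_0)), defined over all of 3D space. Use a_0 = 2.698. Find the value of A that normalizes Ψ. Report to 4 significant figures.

A ≈ 0.04501

Normalization requires ∫|Ψ|² 4πr² dr = 1, integrated from 0 to ∞.
The angular integral contributes 4π, leaving ∫₀^∞ r²|Ψ|² dr.
Recall ∫₀^∞ r^m e^(−r/β) dr = m!·β^(m+1), ∫|Ψ|² 4πr² dr = A²·(8·π·a_0^3).
Hence A² = 1/[8·π·a_0^3].
Plugging in a_0 = 2.698 yields A = 0.045011.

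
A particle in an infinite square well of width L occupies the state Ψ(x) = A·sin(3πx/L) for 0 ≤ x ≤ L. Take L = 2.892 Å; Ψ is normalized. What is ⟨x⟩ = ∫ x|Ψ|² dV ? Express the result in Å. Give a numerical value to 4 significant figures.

The expectation value is the |Ψ|²-weighted average of x: ∫ x|Ψ|² dx.
The ratio of the moment integral to the normalization integral gives ⟨x⟩ = L/2.
With L = 2.892, ⟨x⟩ = 1.4460.

⟨x⟩ ≈ 1.446 Å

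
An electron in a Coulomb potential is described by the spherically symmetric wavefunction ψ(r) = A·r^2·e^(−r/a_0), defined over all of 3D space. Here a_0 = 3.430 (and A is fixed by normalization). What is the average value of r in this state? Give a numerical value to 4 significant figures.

⟨r⟩ ≈ 12.01

The expectation value is the |ψ|²-weighted average of r: ∫ r|ψ|² 4πr² dr.
Recall ∫₀^∞ r^m e^(−r/β) dr = m!·β^(m+1), the ratio of the moment integral to the normalization integral gives ⟨r⟩ = 7·a_0/2.
Putting a_0 = 3.430 gives 12.005.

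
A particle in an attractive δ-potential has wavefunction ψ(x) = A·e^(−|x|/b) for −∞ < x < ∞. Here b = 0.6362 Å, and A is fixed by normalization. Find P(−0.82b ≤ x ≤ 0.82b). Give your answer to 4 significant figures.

The probability is P = ∫ |ψ|² dx over [−0.82b, 0.82b].
The normalization integral ∫|ψ|²dx over the whole domain equals b·A², and A² cancels in the ratio.
By symmetry take twice the x ≥ 0 contribution in numerator and denominator; the 2's cancel. Substituting u = x/b, A² and the length scale cancel in the ratio: P = ∫_{0}^{0.82} e^(-2·u) du / ∫_{0}^{∞} e^(-2·u) du.
With ∫ e^(-2·u) du = -e^(-2·u)/2 + C, the region integral is 1/2 - e^(-41/25)/2 and the full one is 1/2.
Evaluating gives P = 0.80602.

P ≈ 0.8060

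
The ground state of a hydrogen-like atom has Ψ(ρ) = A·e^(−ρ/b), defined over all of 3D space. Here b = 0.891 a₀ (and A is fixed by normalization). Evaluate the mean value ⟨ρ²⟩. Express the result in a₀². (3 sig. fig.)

The expectation value is the |Ψ|²-weighted average of ρ^2: ∫ ρ^2|Ψ|² 4πρ² dρ.
Using ∫₀^∞ ρⁿ e^(−αρ) dρ = n!/αⁿ⁺¹, evaluating both integrals, ⟨ρ²⟩ = 3·b^2.
With b = 0.891, ⟨ρ^2⟩ = 2.382.

⟨ρ^2⟩ ≈ 2.38 a₀^2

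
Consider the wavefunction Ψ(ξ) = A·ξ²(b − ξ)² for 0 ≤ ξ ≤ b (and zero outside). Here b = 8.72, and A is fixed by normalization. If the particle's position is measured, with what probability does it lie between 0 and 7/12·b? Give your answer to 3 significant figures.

|Ψ|² is the probability density, so P = ∫_{0}^{7/12·b} |Ψ|² dξ.
The normalization integral ∫|Ψ|²dξ over the whole domain equals b^9/630·A², and A² cancels in the ratio.
Let u = ξ/b; then A² and the length scale cancel, so P = ∫_{0}^{7/12} u^4·(1 - u)^4 du ÷ ∫_{0}^{1} u^4·(1 - u)^4 du.
An antiderivative of u^4·(1 - u)^4 is u^5·(70·u^4 - 315·u^3 + 540·u^2 - 420·u + 126)/630; evaluating from 0 to 7/12 gives ≈ 0.0011074, while the full integral is 1/630.
The result is P = 0.6977.

P ≈ 0.698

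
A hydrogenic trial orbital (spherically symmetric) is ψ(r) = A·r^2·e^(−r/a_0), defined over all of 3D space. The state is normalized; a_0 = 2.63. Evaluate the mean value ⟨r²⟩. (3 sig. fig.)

⟨r^2⟩ ≈ 96.8

The expectation value is the |ψ|²-weighted average of r^2: ∫ r^2|ψ|² 4πr² dr.
Recall ∫₀^∞ r^m e^(−r/β) dr = m!·β^(m+1), since the A² factors cancel between numerator and denominator, ⟨r²⟩ = 14·a_0^2.
Putting a_0 = 2.63 gives 96.84.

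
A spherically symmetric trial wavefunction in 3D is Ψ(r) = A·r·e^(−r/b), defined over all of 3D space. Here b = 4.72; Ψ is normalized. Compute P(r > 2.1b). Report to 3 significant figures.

With dV = 4πr²dr, the probability is ∫|Ψ|² dV over r > 2.1b.
The full normalization integral is A²·[3·π·b^5] = 1, fixing A².
In terms of u = r/b (A², 4π and the length scale all cancel between numerator and denominator), P = [∫_{2.1}^{∞} u^4·e^(-2·u) du] / [∫_{0}^{∞} u^4·e^(-2·u) du].
Using ∫ u^4·e^(-2·u) du = -(u^4/2 + u^3 + 3·u^2/2 + 3·u/2 + 3/4)·e^(-2·u), the numerator is ≈ 0.44237 and the denominator is 3/4.
Taking the ratio yields P = 0.5898.

P ≈ 0.590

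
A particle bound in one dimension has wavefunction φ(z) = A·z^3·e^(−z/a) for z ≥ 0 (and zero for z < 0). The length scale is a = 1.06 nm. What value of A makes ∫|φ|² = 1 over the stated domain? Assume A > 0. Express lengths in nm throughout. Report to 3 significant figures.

A ≈ 0.344 nm^(-7/2)

Require ∫ |φ|² dz = 1 over the whole domain.
Using ∫₀^∞ zⁿ e^(−αz) dz = n!/αⁿ⁺¹, ∫|φ|² dz = A²·(45·a^7/8).
Hence A² = 1/[45·a^7/8].
Substituting a = 1.06 gives A² = 0.1182, so A = 0.3438.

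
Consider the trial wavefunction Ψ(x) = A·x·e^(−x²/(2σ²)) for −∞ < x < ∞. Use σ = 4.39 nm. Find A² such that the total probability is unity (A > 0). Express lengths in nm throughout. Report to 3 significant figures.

A^2 ≈ 0.0133 nm^(-3)

Normalization requires ∫|Ψ|² dx = 1, integrated from −∞ to ∞.
With Ψ = A·x·e^(−x²/(2σ²)), the integral evaluates to A²·[√(π)·σ^3/2].
Hence A² = 1/[√(π)·σ^3/2].
With σ = 4.39: A² = 0.01334 and A = 0.1155.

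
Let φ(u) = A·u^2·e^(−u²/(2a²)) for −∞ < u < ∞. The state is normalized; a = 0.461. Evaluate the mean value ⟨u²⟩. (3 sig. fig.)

⟨u^2⟩ ≈ 0.531

By definition ⟨u²⟩ = ∫ u^2 |φ(u)|² du.
Since the A² factors cancel between numerator and denominator, ⟨u²⟩ = 5·a^2/2.
Putting a = 0.461 gives 0.5313.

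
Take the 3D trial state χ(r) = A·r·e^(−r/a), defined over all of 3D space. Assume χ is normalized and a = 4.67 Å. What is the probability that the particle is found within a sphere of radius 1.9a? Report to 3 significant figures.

P = ∫ |χ|² 4πr² dr over r ≤ 1.9a.
The full normalization integral is A²·[3·π·a^5] = 1, fixing A².
Substituting u = r/a, A², 4π and the length scale all cancel in the ratio: P = ∫_{0}^{1.9} u^4·e^(-2·u) du / ∫_{0}^{∞} u^4·e^(-2·u) du.
Using ∫ u^4·e^(-2·u) du = -(u^4/2 + u^3 + 3·u^2/2 + 3·u/2 + 3/4)·e^(-2·u), the numerator is ≈ 0.24912 and the denominator is 3/4.
This evaluates to P = 0.3322.

P ≈ 0.332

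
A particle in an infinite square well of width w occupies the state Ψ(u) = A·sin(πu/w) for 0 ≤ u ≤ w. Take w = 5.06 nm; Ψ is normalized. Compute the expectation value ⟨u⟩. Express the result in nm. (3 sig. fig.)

⟨u⟩ ≈ 2.53 nm

⟨u⟩ = ∫ u |Ψ|² du over the full domain.
Evaluating both integrals, ⟨u⟩ = w/2.
Putting w = 5.06 gives 2.530.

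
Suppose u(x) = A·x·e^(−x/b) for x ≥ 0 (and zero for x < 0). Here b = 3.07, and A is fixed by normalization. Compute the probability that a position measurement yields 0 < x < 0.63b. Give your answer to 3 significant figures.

The probability is P = ∫ |u|² dx over [0, 0.63b].
The normalization integral ∫|u|²dx over the whole domain equals b^3/4·A², and A² cancels in the ratio.
Substituting t = x/b, A² and the length scale cancel in the ratio: P = ∫_{0}^{0.63} t^2·e^(-2·t) dt / ∫_{0}^{∞} t^2·e^(-2·t) dt.
Using ∫ t^2·e^(-2·t) dt = -(2·t^2 + 2·t + 1)·e^(-2·t)/4, the numerator is ≈ 0.033444 and the denominator is 1/4.
Taking the ratio, P = 0.1338.

P ≈ 0.134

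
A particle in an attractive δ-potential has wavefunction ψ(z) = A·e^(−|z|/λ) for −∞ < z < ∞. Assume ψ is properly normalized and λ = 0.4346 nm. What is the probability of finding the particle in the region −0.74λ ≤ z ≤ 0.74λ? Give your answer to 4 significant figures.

P = ∫_{−0.74λ}^{0.74λ} |ψ(z)|² dz.
Since A² = 1/(λ), this is the region integral divided by the full normalization integral.
By symmetry take twice the z ≥ 0 contribution in numerator and denominator; the 2's cancel. Let u = z/λ; then A² and the length scale cancel, so P = ∫_{0}^{0.74} e^(-2·u) du ÷ ∫_{0}^{∞} e^(-2·u) du.
With ∫ e^(-2·u) du = -e^(-2·u)/2 + C, the region integral is 1/2 - e^(-37/25)/2 and the full one is 1/2.
Taking the ratio, P = 0.77236.

P ≈ 0.7724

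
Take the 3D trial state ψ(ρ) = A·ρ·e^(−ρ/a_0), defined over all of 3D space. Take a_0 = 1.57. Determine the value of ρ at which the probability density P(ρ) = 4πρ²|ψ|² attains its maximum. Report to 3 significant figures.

ρ ≈ 3.14

The maximum of P(ρ) = 4πρ²|ψ|² occurs where its derivative vanishes.
This gives ρ = 2·a_0.
With a_0 = 1.57, the most probable radial distance is 3.140.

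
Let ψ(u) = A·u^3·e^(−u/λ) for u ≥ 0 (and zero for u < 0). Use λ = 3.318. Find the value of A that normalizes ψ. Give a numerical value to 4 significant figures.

A ≈ 0.006337

Require ∫ |ψ|² du = 1 over the whole domain.
Using ∫₀^∞ uⁿ e^(−αu) du = n!/αⁿ⁺¹, the integral (without the A² prefactor) comes out to 45·λ^7/8.
Plugging in λ = 3.318 yields A = 0.0063368.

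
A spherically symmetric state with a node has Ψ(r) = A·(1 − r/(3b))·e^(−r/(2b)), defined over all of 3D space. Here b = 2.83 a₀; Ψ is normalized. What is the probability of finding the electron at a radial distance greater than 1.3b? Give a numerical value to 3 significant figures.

Integrate the radial probability density 4πr²|Ψ|² over r > 1.3b.
Normalization gives A² = 1/(8·π·b^3/3).
Let u = r/b; then A², 4π and the length scale all cancel, so P = ∫_{1.3}^{∞} u^2·(1 - u/3)^2·e^(-u) du ÷ ∫_{0}^{∞} u^2·(1 - u/3)^2·e^(-u) du.
Using ∫ u^2·(1 - u/3)^2·e^(-u) du = (-u^4 + 2·u^3 - 3·u^2 - 6·u - 6)·e^(-u)/9, the numerator is ≈ 0.52484 and the denominator is 2/3.
Taking the ratio yields P = 0.7873.

P ≈ 0.787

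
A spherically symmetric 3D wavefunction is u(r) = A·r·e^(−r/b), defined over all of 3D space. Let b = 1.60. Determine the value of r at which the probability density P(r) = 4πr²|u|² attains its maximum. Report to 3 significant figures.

The maximum of P(r) = 4πr²|u|² occurs where its derivative vanishes.
This gives r = 2·b.
With b = 1.60, the most probable radial distance is 3.200.

r ≈ 3.20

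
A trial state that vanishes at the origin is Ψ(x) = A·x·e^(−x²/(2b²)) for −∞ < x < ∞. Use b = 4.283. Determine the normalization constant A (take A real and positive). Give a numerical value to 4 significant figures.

Require ∫ |Ψ|² dx = 1 over the whole domain.
Using the Gaussian integral ∫_{−∞}^{∞} e^(−αx²) dx = √(π/α), ∫|Ψ|² dx = A²·(√(π)·b^3/2).
So A² = (√(π)·b^3/2)^(−1).
Substituting b = 4.283 gives A² = 0.014362, so A = 0.11984.

A ≈ 0.1198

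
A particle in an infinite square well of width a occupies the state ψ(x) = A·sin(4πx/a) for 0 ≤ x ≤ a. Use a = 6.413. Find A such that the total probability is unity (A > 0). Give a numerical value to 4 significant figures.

A ≈ 0.5585

The normalization condition is ∫|ψ|² dx = 1 from 0 to a.
Carrying out the integral gives A² · a/2.
Setting this equal to 1 gives A² = 1/(a/2).
With a = 6.413: A² = 0.31187 and A = 0.55845.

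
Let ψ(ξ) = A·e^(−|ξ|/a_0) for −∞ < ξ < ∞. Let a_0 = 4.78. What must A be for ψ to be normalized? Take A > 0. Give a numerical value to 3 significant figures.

A ≈ 0.457

We need A² ∫|f|² dξ = 1, taking the integral from −∞ to ∞.
With ∫₀^∞ ξ^0 e^(−αξ) dξ = 0!/α^1, with ψ = A·e^(−|ξ|/a_0), the integral evaluates to A²·[a_0].
Hence A² = 1/[a_0].
With a_0 = 4.78: A² = 0.2092 and A = 0.4574.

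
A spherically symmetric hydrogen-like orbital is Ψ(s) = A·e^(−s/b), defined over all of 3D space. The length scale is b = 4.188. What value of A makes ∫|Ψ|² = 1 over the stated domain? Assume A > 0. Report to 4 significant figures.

A ≈ 0.06583

Require ∫ |Ψ|² 4πs² ds = 1 over the whole domain.
Using ∫₀^∞ sⁿ e^(−αs) ds = n!/αⁿ⁺¹, ∫|Ψ|² 4πs² ds = A²·(π·b^3).
Substituting b = 4.188 gives A² = 0.0043334, so A = 0.065829.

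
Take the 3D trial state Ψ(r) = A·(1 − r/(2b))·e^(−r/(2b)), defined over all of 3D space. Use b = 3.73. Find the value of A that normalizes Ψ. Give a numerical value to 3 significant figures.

A ≈ 0.0277

We need A² ∫|f|² 4πr² dr = 1, taking the integral from 0 to ∞.
The angular integral contributes 4π, leaving ∫₀^∞ r²|Ψ|² dr.
The integral (without the A² prefactor) comes out to 8·π·b^3.
Setting this equal to 1 gives A² = 1/(8·π·b^3).
Plugging in b = 3.73 yields A = 0.02769.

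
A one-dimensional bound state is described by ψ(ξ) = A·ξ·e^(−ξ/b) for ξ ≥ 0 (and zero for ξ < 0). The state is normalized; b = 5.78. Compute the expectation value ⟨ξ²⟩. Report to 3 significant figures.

⟨ξ^2⟩ ≈ 100

⟨ξ²⟩ = ∫ ξ^2 |ψ|² dξ over the full domain.
Recall ∫₀^∞ ξ^m e^(−ξ/β) dξ = m!·β^(m+1), since the A² factors cancel between numerator and denominator, ⟨ξ²⟩ = 3·b^2.
Putting b = 5.78 gives 100.2.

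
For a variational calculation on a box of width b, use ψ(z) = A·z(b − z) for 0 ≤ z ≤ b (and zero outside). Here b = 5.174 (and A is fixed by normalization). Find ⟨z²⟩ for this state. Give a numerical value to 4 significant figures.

⟨z^2⟩ ≈ 7.649

By definition ⟨z²⟩ = ∫ z^2 |ψ(z)|² dz.
Since the A² factors cancel between numerator and denominator, ⟨z²⟩ = 2·b^2/7.
Putting b = 5.174 gives 7.6487.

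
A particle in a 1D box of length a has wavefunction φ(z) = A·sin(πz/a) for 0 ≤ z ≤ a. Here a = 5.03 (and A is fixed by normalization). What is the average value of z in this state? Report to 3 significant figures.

The expectation value is the |φ|²-weighted average of z: ∫ z|φ|² dz.
With ∫₀^a sin²(nπz/a) dz = a/2, since the A² factors cancel between numerator and denominator, ⟨z⟩ = a/2.
With a = 5.03, ⟨z⟩ = 2.515.

⟨z⟩ ≈ 2.52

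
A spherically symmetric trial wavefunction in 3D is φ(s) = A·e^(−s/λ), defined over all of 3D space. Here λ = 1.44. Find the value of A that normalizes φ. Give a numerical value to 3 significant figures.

Normalization requires ∫|φ|² 4πs² ds = 1, integrated from 0 to ∞.
In 3D with spherical symmetry the volume element is 4πs² ds.
Carrying out the integral gives A² · π·λ^3.
Setting this equal to 1 gives A² = 1/(π·λ^3).
Plugging in λ = 1.44 yields A = 0.3265.

A ≈ 0.326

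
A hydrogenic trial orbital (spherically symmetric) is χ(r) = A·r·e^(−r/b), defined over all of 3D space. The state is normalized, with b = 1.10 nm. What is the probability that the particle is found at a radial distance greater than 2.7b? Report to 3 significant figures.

With dV = 4πr²dr, the probability is ∫|χ|² dV over r > 2.7b.
The full normalization integral is A²·[3·π·b^5] = 1, fixing A².
Let u = r/b; then A², 4π and the length scale all cancel, so P = ∫_{2.7}^{∞} u^4·e^(-2·u) du ÷ ∫_{0}^{∞} u^4·e^(-2·u) du.
An antiderivative of u^4·e^(-2·u) is -(u^4/2 + u^3 + 3·u^2/2 + 3·u/2 + 3/4)·e^(-2·u); evaluating from 2.7 to ∞ gives ≈ 0.27998, while the full integral is 3/4.
This evaluates to P = 0.3733.

P ≈ 0.373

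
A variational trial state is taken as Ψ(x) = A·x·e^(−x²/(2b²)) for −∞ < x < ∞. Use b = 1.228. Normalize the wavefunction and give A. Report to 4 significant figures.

The normalization condition is ∫|Ψ|² dx = 1 from −∞ to ∞.
Carrying out the integral gives A² · √(π)·b^3/2.
Setting this equal to 1 gives A² = 1/(√(π)·b^3/2).
With b = 1.228: A² = 0.60934 and A = 0.78060.

A ≈ 0.7806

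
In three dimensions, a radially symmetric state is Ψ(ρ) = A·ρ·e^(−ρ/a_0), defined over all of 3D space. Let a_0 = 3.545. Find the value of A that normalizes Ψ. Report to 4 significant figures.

A ≈ 0.01377

Require ∫ |Ψ|² 4πρ² dρ = 1 over the whole domain.
In 3D with spherical symmetry the volume element is 4πρ² dρ.
∫|Ψ|² 4πρ² dρ = A²·(3·π·a_0^5).
Setting this equal to 1 gives A² = 1/(3·π·a_0^5).
With a_0 = 3.545: A² = 0.00018952 and A = 0.013767.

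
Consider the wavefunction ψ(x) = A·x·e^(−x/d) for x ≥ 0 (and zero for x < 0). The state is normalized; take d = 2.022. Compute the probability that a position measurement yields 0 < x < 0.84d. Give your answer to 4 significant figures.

P ≈ 0.2375

|ψ|² is the probability density, so P = ∫_{0}^{0.84d} |ψ|² dx.
With A² fixed by ∫|ψ|² = 1, i.e. A² = (d^3/4)^(−1), substitute and integrate.
In terms of u = x/d (A² and the length scale cancel between numerator and denominator), P = [∫_{0}^{0.84} u^2·e^(-2·u) du] / [∫_{0}^{∞} u^2·e^(-2·u) du].
An antiderivative of u^2·e^(-2·u) is -(2·u^2 + 2·u + 1)·e^(-2·u)/4; evaluating from 0 to 0.84 gives 1/4 - 2557·e^(-42/25)/2500, while the full integral is 1/4.
This works out to P = 0.23751.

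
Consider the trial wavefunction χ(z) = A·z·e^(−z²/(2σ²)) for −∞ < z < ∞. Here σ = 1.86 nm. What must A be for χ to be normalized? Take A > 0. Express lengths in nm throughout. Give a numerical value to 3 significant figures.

A ≈ 0.419 nm^(-3/2)

Require ∫ |χ|² dz = 1 over the whole domain.
∫|χ|² dz = A²·(√(π)·σ^3/2).
Hence A² = 1/[√(π)·σ^3/2].
With σ = 1.86: A² = 0.1754 and A = 0.4188.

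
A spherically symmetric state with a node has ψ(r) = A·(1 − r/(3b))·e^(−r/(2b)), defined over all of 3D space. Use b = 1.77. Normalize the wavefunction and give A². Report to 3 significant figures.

A^2 ≈ 0.0215

The normalization condition is ∫|ψ|² 4πr² dr = 1 from 0 to ∞.
In 3D with spherical symmetry the volume element is 4πr² dr.
With ψ = A·(1 − r/(3b))·e^(−r/(2b)), the integral evaluates to A²·[8·π·b^3/3].
Plugging in b = 1.77 yields A = 0.1467.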